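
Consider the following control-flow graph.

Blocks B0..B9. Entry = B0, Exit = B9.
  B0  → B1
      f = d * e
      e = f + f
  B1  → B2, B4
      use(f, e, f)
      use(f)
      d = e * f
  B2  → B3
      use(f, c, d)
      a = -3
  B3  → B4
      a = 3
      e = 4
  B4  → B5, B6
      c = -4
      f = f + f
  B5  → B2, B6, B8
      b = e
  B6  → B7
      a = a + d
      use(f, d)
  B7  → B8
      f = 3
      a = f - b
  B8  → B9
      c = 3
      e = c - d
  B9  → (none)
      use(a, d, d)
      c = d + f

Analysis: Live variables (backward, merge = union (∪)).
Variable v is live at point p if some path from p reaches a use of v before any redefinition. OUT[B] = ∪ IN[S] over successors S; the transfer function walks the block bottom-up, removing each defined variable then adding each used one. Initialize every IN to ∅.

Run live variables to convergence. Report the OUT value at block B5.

Fixpoint table:
  B0:  IN={a, b, c, d, e}  OUT={a, b, c, e, f}
  B1:  IN={a, b, c, e, f}  OUT={a, b, c, d, e, f}
  B2:  IN={b, c, d, f}  OUT={b, d, f}
  B3:  IN={b, d, f}  OUT={a, b, d, e, f}
  B4:  IN={a, b, d, e, f}  OUT={a, b, c, d, e, f}
  B5:  IN={a, c, d, e, f}  OUT={a, b, c, d, f}
  B6:  IN={a, b, d, f}  OUT={b, d}
  B7:  IN={b, d}  OUT={a, d, f}
  B8:  IN={a, d, f}  OUT={a, d, f}
  B9:  IN={a, d, f}  OUT={}

Merge at B5: OUT[B5] = IN[B2] ⊔ IN[B6] ⊔ IN[B8] = {a, b, c, d, f}

Answer: {a, b, c, d, f}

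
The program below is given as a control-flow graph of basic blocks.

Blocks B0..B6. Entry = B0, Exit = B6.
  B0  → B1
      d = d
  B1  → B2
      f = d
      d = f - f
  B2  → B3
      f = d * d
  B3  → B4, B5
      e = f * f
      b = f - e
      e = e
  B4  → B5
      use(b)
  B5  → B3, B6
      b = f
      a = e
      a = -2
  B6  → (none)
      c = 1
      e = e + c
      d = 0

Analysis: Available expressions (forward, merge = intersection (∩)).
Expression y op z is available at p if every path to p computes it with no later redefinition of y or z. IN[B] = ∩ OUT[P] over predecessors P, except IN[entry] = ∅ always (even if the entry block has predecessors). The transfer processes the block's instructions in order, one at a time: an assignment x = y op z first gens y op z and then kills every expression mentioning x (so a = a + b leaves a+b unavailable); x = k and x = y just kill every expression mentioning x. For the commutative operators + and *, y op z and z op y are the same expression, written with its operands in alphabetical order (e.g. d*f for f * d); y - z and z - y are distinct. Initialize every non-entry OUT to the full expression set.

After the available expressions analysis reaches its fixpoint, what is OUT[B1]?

Answer: {f-f}

Trace:
Converged values:
  B0: | IN={} | OUT={}
  B1: | IN={} | OUT={f-f}
  B2: | IN={f-f} | OUT={d*d}
  B3: | IN={d*d} | OUT={d*d, f*f}
  B4: | IN={d*d, f*f} | OUT={d*d, f*f}
  B5: | IN={d*d, f*f} | OUT={d*d, f*f}
  B6: | IN={d*d, f*f} | OUT={f*f}

Merge at B1: IN[B1] = OUT[B0] = {}
Applying B1's transfer function to that IN value gives OUT[B1] (row B1 above).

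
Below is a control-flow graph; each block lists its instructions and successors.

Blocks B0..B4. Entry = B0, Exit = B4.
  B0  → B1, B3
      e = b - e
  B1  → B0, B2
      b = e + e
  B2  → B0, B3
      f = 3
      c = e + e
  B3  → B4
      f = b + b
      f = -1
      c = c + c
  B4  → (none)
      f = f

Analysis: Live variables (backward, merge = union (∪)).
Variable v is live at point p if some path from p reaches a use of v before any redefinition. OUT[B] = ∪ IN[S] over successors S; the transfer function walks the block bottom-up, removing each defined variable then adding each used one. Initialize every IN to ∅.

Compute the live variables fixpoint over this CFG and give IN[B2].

Per-block solution:
  B0: | IN={b, c, e} | OUT={b, c, e}
  B1: | IN={c, e} | OUT={b, c, e}
  B2: | IN={b, e} | OUT={b, c, e}
  B3: | IN={b, c} | OUT={f}
  B4: | IN={f} | OUT={}

Merge at B2: OUT[B2] = IN[B0] ⊔ IN[B3] = {b, c, e}
Applying B2's transfer function to that OUT value gives IN[B2] (row B2 above).

Answer: {b, e}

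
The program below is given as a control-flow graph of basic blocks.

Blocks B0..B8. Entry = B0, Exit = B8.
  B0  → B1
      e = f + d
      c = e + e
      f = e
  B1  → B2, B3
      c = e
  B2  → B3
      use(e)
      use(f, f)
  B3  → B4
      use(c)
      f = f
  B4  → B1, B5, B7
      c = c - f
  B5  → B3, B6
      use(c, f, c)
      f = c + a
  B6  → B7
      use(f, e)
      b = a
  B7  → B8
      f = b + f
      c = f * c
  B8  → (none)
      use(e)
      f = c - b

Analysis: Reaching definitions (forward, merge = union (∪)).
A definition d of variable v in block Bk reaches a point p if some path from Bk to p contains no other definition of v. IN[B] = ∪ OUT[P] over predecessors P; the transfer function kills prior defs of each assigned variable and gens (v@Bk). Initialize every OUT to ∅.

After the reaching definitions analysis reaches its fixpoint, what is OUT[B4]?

Answer: {c@B4, e@B0, f@B3}

Trace:
Fixpoint table:
  B0:  IN={}  OUT={c@B0, e@B0, f@B0}
  B1:  IN={c@B0, c@B4, e@B0, f@B0, f@B3}  OUT={c@B1, e@B0, f@B0, f@B3}
  B2:  IN={c@B1, e@B0, f@B0, f@B3}  OUT={c@B1, e@B0, f@B0, f@B3}
  B3:  IN={c@B1, c@B4, e@B0, f@B0, f@B3, f@B5}  OUT={c@B1, c@B4, e@B0, f@B3}
  B4:  IN={c@B1, c@B4, e@B0, f@B3}  OUT={c@B4, e@B0, f@B3}
  B5:  IN={c@B4, e@B0, f@B3}  OUT={c@B4, e@B0, f@B5}
  B6:  IN={c@B4, e@B0, f@B5}  OUT={b@B6, c@B4, e@B0, f@B5}
  B7:  IN={b@B6, c@B4, e@B0, f@B3, f@B5}  OUT={b@B6, c@B7, e@B0, f@B7}
  B8:  IN={b@B6, c@B7, e@B0, f@B7}  OUT={b@B6, c@B7, e@B0, f@B8}

Merge at B4: IN[B4] = OUT[B3] = {c@B1, c@B4, e@B0, f@B3}
Applying B4's transfer function to that IN value gives OUT[B4] (row B4 above).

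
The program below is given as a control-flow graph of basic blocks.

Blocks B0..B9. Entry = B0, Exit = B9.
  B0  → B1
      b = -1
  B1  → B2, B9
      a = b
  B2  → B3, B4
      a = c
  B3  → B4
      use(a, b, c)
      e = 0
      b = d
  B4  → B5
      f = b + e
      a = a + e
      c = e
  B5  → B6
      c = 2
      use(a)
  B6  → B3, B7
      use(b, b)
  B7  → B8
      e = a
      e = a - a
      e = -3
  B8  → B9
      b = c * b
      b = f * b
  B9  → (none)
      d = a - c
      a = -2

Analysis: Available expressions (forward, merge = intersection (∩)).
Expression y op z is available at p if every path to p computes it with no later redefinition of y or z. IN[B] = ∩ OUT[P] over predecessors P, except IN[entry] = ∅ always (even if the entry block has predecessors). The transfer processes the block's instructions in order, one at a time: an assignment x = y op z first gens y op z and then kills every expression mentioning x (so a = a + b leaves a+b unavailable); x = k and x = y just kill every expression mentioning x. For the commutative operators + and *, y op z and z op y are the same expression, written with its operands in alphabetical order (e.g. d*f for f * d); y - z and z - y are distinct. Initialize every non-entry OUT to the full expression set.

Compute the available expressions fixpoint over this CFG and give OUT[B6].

Converged values:
  B0: | IN={} | OUT={}
  B1: | IN={} | OUT={}
  B2: | IN={} | OUT={}
  B3: | IN={} | OUT={}
  B4: | IN={} | OUT={b+e}
  B5: | IN={b+e} | OUT={b+e}
  B6: | IN={b+e} | OUT={b+e}
  B7: | IN={b+e} | OUT={a-a}
  B8: | IN={a-a} | OUT={a-a}
  B9: | IN={} | OUT={}

Merge at B6: IN[B6] = OUT[B5] = {b+e}
Applying B6's transfer function to that IN value gives OUT[B6] (row B6 above).

Answer: {b+e}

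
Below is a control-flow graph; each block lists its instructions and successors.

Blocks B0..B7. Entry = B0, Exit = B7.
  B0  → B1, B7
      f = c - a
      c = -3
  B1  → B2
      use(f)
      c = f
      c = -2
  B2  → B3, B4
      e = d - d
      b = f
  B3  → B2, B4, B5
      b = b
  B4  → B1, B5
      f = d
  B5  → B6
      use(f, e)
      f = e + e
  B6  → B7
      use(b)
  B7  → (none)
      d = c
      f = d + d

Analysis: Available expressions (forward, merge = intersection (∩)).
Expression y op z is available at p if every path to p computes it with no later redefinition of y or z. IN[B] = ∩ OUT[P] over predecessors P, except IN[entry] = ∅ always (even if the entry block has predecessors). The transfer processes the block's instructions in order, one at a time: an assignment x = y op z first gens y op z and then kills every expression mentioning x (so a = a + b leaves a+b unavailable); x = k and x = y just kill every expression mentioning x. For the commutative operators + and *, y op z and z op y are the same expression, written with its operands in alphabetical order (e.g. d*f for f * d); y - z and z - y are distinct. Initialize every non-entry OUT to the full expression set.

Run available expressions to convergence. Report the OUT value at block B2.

Per-block solution:
  B0:   IN={}   OUT={}
  B1:   IN={}   OUT={}
  B2:   IN={}   OUT={d-d}
  B3:   IN={d-d}   OUT={d-d}
  B4:   IN={d-d}   OUT={d-d}
  B5:   IN={d-d}   OUT={d-d, e+e}
  B6:   IN={d-d, e+e}   OUT={d-d, e+e}
  B7:   IN={}   OUT={d+d}

Merge at B2: IN[B2] = OUT[B1] ∩ OUT[B3] = {}
Applying B2's transfer function to that IN value gives OUT[B2] (row B2 above).

Answer: {d-d}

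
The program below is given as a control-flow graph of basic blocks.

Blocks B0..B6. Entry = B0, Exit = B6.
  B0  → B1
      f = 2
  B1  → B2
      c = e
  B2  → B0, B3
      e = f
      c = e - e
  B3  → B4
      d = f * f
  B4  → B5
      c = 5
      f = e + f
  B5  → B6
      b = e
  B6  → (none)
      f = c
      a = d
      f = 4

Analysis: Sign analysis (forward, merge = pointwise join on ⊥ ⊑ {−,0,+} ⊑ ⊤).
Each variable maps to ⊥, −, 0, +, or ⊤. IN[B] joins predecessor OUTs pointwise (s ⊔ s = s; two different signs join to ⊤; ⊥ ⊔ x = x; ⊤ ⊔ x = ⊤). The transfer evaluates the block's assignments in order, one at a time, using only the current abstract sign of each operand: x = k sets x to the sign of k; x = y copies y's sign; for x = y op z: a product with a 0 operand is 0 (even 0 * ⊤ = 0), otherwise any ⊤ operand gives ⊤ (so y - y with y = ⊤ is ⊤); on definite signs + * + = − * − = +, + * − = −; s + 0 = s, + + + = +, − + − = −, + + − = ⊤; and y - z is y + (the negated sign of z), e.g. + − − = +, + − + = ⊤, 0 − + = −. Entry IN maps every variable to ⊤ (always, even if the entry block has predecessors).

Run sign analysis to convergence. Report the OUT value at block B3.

Converged values:
  B0: | IN=(all ⊤) | OUT={f:+; rest ⊤}
  B1: | IN={f:+; rest ⊤} | OUT={f:+; rest ⊤}
  B2: | IN={f:+; rest ⊤} | OUT={e:+, f:+; rest ⊤}
  B3: | IN={e:+, f:+; rest ⊤} | OUT={d:+, e:+, f:+; rest ⊤}
  B4: | IN={d:+, e:+, f:+; rest ⊤} | OUT={c:+, d:+, e:+, f:+; rest ⊤}
  B5: | IN={c:+, d:+, e:+, f:+; rest ⊤} | OUT={b:+, c:+, d:+, e:+, f:+; rest ⊤}
  B6: | IN={b:+, c:+, d:+, e:+, f:+; rest ⊤} | OUT={a:+, b:+, c:+, d:+, e:+, f:+; rest ⊤}

Merge at B3: IN[B3] = OUT[B2] = {a: ⊤, b: ⊤, c: ⊤, d: ⊤, e: +, f: +}
Applying B3's transfer function to that IN value gives OUT[B3] (row B3 above).

Answer: {a: ⊤, b: ⊤, c: ⊤, d: +, e: +, f: +}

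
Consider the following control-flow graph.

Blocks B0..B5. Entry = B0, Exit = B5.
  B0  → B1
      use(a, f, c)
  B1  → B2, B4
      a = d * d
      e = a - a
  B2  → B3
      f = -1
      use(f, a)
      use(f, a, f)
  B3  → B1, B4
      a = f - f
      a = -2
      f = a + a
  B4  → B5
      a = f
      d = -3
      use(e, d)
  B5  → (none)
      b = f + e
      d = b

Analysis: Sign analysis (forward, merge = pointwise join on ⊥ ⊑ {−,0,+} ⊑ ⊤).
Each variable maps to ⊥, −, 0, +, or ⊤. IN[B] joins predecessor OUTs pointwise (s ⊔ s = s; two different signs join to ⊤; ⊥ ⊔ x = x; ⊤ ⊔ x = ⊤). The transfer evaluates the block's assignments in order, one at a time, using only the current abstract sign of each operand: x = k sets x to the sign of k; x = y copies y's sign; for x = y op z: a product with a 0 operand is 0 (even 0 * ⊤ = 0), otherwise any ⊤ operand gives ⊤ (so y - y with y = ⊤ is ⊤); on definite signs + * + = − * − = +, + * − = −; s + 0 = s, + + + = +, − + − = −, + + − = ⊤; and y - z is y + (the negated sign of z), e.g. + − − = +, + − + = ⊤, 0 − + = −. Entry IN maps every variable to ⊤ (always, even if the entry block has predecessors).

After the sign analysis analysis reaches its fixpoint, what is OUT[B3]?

Answer: {a: -, b: ⊤, c: ⊤, d: ⊤, e: ⊤, f: -}

Trace:
Per-block solution:
  B0:  IN=(all ⊤)  OUT=(all ⊤)
  B1:  IN=(all ⊤)  OUT=(all ⊤)
  B2:  IN=(all ⊤)  OUT={f:-; rest ⊤}
  B3:  IN={f:-; rest ⊤}  OUT={a:-, f:-; rest ⊤}
  B4:  IN=(all ⊤)  OUT={d:-; rest ⊤}
  B5:  IN={d:-; rest ⊤}  OUT=(all ⊤)

Merge at B3: IN[B3] = OUT[B2] = {a: ⊤, b: ⊤, c: ⊤, d: ⊤, e: ⊤, f: -}
Applying B3's transfer function to that IN value gives OUT[B3] (row B3 above).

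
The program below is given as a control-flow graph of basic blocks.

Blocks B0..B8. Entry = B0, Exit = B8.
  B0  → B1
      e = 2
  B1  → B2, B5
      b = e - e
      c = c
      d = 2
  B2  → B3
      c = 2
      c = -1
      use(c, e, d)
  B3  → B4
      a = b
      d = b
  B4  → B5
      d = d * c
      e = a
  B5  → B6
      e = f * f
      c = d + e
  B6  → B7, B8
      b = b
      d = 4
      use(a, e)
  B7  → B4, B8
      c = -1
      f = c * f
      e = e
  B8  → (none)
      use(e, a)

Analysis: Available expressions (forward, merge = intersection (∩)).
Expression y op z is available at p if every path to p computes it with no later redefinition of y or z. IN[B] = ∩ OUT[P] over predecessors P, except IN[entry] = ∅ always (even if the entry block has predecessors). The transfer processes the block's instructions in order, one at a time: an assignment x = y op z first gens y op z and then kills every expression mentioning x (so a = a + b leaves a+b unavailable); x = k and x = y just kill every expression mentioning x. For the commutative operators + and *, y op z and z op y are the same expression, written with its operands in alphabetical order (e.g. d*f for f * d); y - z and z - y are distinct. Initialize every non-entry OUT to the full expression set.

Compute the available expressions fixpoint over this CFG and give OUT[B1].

Answer: {e-e}

Trace:
Per-block solution:
  B0:   IN={}   OUT={}
  B1:   IN={}   OUT={e-e}
  B2:   IN={e-e}   OUT={e-e}
  B3:   IN={e-e}   OUT={e-e}
  B4:   IN={}   OUT={}
  B5:   IN={}   OUT={d+e, f*f}
  B6:   IN={d+e, f*f}   OUT={f*f}
  B7:   IN={f*f}   OUT={}
  B8:   IN={}   OUT={}

Merge at B1: IN[B1] = OUT[B0] = {}
Applying B1's transfer function to that IN value gives OUT[B1] (row B1 above).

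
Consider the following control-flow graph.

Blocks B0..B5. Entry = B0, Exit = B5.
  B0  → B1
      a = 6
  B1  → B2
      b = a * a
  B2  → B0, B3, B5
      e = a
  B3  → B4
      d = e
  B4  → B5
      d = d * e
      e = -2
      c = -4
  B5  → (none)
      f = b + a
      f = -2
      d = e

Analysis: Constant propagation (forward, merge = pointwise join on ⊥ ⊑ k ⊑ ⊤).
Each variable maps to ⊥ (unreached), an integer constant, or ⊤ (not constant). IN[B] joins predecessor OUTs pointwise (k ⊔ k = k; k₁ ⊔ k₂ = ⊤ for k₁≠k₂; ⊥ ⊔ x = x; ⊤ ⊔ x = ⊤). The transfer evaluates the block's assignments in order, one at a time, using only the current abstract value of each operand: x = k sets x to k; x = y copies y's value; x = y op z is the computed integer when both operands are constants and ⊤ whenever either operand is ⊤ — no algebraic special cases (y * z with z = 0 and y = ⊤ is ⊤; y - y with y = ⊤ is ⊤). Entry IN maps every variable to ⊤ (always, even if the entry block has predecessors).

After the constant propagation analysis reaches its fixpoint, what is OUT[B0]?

Answer: {a: 6, b: ⊤, c: ⊤, d: ⊤, e: ⊤, f: ⊤}

Derivation:
Converged values:
  B0:   IN=(all ⊤)   OUT={a:6; rest ⊤}
  B1:   IN={a:6; rest ⊤}   OUT={a:6, b:36; rest ⊤}
  B2:   IN={a:6, b:36; rest ⊤}   OUT={a:6, b:36, e:6; rest ⊤}
  B3:   IN={a:6, b:36, e:6; rest ⊤}   OUT={a:6, b:36, d:6, e:6; rest ⊤}
  B4:   IN={a:6, b:36, d:6, e:6; rest ⊤}   OUT={a:6, b:36, c:-4, d:36, e:-2; rest ⊤}
  B5:   IN={a:6, b:36; rest ⊤}   OUT={a:6, b:36, f:-2; rest ⊤}

Merge at B0 (entry node, so the boundary value (all ⊤) is joined with the incoming edge(s)): IN[B0] = (all ⊤) ⊔ OUT[B2] = {a: ⊤, b: ⊤, c: ⊤, d: ⊤, e: ⊤, f: ⊤}
Applying B0's transfer function to that IN value gives OUT[B0] (row B0 above).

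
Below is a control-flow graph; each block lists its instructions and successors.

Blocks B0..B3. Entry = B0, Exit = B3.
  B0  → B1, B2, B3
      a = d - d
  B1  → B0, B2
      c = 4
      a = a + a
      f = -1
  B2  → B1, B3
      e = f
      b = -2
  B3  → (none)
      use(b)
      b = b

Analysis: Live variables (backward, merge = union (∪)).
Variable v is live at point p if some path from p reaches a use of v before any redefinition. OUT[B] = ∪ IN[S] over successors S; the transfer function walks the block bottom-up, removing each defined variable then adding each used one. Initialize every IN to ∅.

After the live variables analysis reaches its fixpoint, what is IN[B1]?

Per-block solution:
  B0:   IN={b, d, f}   OUT={a, b, d, f}
  B1:   IN={a, b, d}   OUT={a, b, d, f}
  B2:   IN={a, d, f}   OUT={a, b, d}
  B3:   IN={b}   OUT={}

Merge at B1: OUT[B1] = IN[B0] ⊔ IN[B2] = {a, b, d, f}
Applying B1's transfer function to that OUT value gives IN[B1] (row B1 above).

Answer: {a, b, d}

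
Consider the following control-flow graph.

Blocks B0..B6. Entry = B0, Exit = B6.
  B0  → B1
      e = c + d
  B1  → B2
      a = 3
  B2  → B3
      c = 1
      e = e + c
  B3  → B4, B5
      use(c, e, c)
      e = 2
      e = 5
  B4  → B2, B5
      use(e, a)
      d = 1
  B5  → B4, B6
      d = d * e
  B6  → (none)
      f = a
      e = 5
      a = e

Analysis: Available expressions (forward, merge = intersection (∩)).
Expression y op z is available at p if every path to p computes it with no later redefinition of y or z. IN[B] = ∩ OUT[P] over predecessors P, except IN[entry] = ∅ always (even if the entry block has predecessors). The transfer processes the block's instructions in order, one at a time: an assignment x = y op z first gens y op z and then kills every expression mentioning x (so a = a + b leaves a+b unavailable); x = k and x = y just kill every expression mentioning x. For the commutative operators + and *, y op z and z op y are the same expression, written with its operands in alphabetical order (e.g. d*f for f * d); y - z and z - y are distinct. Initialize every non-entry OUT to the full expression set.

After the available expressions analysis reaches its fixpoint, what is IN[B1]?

Answer: {c+d}

Working:
Fixpoint table:
  B0:  IN={}  OUT={c+d}
  B1:  IN={c+d}  OUT={c+d}
  B2:  IN={}  OUT={}
  B3:  IN={}  OUT={}
  B4:  IN={}  OUT={}
  B5:  IN={}  OUT={}
  B6:  IN={}  OUT={}

Merge at B1: IN[B1] = OUT[B0] = {c+d}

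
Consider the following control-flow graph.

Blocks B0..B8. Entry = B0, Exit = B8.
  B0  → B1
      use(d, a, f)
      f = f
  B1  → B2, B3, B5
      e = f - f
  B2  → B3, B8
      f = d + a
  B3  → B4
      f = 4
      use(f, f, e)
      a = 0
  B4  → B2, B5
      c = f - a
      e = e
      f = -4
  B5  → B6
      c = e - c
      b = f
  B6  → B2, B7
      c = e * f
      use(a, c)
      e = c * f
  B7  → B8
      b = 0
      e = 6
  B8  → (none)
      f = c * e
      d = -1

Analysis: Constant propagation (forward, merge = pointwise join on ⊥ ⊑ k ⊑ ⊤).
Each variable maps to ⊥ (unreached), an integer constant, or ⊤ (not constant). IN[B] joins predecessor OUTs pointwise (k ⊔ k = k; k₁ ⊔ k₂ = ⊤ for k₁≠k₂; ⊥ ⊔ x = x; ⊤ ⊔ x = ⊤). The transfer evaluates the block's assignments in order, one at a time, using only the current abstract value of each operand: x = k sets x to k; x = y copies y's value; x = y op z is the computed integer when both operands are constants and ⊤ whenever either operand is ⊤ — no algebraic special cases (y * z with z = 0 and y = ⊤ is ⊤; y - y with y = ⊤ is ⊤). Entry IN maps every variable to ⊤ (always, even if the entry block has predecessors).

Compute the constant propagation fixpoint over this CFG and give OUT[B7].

Fixpoint table:
  B0: | IN=(all ⊤) | OUT=(all ⊤)
  B1: | IN=(all ⊤) | OUT=(all ⊤)
  B2: | IN=(all ⊤) | OUT=(all ⊤)
  B3: | IN=(all ⊤) | OUT={a:0, f:4; rest ⊤}
  B4: | IN={a:0, f:4; rest ⊤} | OUT={a:0, c:4, f:-4; rest ⊤}
  B5: | IN=(all ⊤) | OUT=(all ⊤)
  B6: | IN=(all ⊤) | OUT=(all ⊤)
  B7: | IN=(all ⊤) | OUT={b:0, e:6; rest ⊤}
  B8: | IN=(all ⊤) | OUT={d:-1; rest ⊤}

Merge at B7: IN[B7] = OUT[B6] = {a: ⊤, b: ⊤, c: ⊤, d: ⊤, e: ⊤, f: ⊤}
Applying B7's transfer function to that IN value gives OUT[B7] (row B7 above).

Answer: {a: ⊤, b: 0, c: ⊤, d: ⊤, e: 6, f: ⊤}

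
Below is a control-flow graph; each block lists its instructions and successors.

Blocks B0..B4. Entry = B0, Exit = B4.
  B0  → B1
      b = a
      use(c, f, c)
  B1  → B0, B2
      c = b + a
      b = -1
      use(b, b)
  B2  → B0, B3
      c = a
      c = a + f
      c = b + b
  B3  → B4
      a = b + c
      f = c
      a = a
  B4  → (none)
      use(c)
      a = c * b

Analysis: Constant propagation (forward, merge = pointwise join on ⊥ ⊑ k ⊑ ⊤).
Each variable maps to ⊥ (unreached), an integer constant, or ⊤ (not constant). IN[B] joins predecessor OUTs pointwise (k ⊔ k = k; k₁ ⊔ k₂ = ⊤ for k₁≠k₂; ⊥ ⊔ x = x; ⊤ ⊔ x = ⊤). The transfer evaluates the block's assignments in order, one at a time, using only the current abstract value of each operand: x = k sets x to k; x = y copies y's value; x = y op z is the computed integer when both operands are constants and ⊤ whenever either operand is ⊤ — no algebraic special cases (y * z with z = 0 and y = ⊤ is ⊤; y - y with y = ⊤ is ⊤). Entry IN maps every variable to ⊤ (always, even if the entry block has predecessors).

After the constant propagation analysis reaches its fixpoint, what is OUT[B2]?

Converged values:
  B0: | IN=(all ⊤) | OUT=(all ⊤)
  B1: | IN=(all ⊤) | OUT={b:-1; rest ⊤}
  B2: | IN={b:-1; rest ⊤} | OUT={b:-1, c:-2; rest ⊤}
  B3: | IN={b:-1, c:-2; rest ⊤} | OUT={a:-3, b:-1, c:-2, f:-2; rest ⊤}
  B4: | IN={a:-3, b:-1, c:-2, f:-2; rest ⊤} | OUT={a:2, b:-1, c:-2, f:-2; rest ⊤}

Merge at B2: IN[B2] = OUT[B1] = {a: ⊤, b: -1, c: ⊤, d: ⊤, e: ⊤, f: ⊤}
Applying B2's transfer function to that IN value gives OUT[B2] (row B2 above).

Answer: {a: ⊤, b: -1, c: -2, d: ⊤, e: ⊤, f: ⊤}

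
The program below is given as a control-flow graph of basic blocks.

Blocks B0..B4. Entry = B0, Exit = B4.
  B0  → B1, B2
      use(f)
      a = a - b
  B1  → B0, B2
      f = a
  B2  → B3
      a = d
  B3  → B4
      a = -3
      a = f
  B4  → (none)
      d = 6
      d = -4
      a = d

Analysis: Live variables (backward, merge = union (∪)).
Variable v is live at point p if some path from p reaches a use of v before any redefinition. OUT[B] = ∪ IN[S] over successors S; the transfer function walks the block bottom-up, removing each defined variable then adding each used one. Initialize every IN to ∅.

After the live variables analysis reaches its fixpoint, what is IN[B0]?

Fixpoint table:
  B0:  IN={a, b, d, f}  OUT={a, b, d, f}
  B1:  IN={a, b, d}  OUT={a, b, d, f}
  B2:  IN={d, f}  OUT={f}
  B3:  IN={f}  OUT={}
  B4:  IN={}  OUT={}

Merge at B0: OUT[B0] = IN[B1] ⊔ IN[B2] = {a, b, d, f}
Applying B0's transfer function to that OUT value gives IN[B0] (row B0 above).

Answer: {a, b, d, f}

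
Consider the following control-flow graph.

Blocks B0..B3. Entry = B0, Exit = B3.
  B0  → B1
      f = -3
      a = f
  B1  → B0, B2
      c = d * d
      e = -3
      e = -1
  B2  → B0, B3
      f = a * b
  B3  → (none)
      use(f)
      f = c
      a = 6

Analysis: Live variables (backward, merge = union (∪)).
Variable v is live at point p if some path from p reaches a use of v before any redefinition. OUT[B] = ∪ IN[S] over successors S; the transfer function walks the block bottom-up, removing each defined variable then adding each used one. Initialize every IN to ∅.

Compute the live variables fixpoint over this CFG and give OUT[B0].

Answer: {a, b, d}

Trace:
Fixpoint table:
  B0:   IN={b, d}   OUT={a, b, d}
  B1:   IN={a, b, d}   OUT={a, b, c, d}
  B2:   IN={a, b, c, d}   OUT={b, c, d, f}
  B3:   IN={c, f}   OUT={}

Merge at B0: OUT[B0] = IN[B1] = {a, b, d}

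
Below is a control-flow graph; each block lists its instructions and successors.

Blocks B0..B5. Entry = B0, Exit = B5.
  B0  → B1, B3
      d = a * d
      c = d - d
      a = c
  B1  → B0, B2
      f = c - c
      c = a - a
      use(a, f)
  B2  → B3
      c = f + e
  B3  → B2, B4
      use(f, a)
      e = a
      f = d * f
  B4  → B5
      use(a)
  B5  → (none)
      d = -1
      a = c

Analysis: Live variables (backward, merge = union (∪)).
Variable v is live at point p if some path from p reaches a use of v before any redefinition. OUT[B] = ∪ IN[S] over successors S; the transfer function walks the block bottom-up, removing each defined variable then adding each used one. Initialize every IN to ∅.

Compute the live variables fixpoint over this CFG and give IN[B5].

Per-block solution:
  B0:   IN={a, d, e, f}   OUT={a, c, d, e, f}
  B1:   IN={a, c, d, e}   OUT={a, d, e, f}
  B2:   IN={a, d, e, f}   OUT={a, c, d, f}
  B3:   IN={a, c, d, f}   OUT={a, c, d, e, f}
  B4:   IN={a, c}   OUT={c}
  B5:   IN={c}   OUT={}

B5 is the boundary node: OUT[B5] = {}
Applying B5's transfer function to that OUT value gives IN[B5] (row B5 above).

Answer: {c}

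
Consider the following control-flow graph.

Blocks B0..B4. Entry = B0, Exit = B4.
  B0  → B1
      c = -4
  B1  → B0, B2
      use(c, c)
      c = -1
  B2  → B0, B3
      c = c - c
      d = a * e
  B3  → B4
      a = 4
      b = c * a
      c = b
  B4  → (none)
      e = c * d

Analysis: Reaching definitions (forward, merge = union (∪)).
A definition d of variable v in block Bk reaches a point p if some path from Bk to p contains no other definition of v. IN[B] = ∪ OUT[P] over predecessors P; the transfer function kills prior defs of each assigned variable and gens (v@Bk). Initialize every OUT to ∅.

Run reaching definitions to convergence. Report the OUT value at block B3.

Answer: {a@B3, b@B3, c@B3, d@B2}

Trace:
Converged values:
  B0:   IN={c@B1, c@B2, d@B2}   OUT={c@B0, d@B2}
  B1:   IN={c@B0, d@B2}   OUT={c@B1, d@B2}
  B2:   IN={c@B1, d@B2}   OUT={c@B2, d@B2}
  B3:   IN={c@B2, d@B2}   OUT={a@B3, b@B3, c@B3, d@B2}
  B4:   IN={a@B3, b@B3, c@B3, d@B2}   OUT={a@B3, b@B3, c@B3, d@B2, e@B4}

Merge at B3: IN[B3] = OUT[B2] = {c@B2, d@B2}
Applying B3's transfer function to that IN value gives OUT[B3] (row B3 above).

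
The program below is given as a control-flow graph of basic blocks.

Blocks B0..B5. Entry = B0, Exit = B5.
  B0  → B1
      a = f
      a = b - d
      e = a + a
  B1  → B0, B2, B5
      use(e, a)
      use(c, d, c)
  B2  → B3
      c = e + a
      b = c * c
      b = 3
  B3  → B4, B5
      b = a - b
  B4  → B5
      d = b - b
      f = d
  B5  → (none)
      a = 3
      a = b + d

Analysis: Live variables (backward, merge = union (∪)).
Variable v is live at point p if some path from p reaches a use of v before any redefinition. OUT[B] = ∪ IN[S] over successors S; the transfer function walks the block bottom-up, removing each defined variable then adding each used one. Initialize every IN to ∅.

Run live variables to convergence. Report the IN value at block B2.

Per-block solution:
  B0: | IN={b, c, d, f} | OUT={a, b, c, d, e, f}
  B1: | IN={a, b, c, d, e, f} | OUT={a, b, c, d, e, f}
  B2: | IN={a, d, e} | OUT={a, b, d}
  B3: | IN={a, b, d} | OUT={b, d}
  B4: | IN={b} | OUT={b, d}
  B5: | IN={b, d} | OUT={}

Merge at B2: OUT[B2] = IN[B3] = {a, b, d}
Applying B2's transfer function to that OUT value gives IN[B2] (row B2 above).

Answer: {a, d, e}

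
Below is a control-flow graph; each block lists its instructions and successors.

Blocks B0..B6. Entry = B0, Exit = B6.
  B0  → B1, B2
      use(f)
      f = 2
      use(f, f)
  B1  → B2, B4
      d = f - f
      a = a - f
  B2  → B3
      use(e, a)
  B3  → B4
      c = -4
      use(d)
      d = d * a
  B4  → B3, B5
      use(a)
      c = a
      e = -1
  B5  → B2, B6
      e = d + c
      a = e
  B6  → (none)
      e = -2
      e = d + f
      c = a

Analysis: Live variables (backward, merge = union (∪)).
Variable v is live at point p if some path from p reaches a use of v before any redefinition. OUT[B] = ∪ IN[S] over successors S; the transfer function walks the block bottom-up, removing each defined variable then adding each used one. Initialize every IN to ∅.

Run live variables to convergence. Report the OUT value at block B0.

Fixpoint table:
  B0: | IN={a, d, e, f} | OUT={a, d, e, f}
  B1: | IN={a, e, f} | OUT={a, d, e, f}
  B2: | IN={a, d, e, f} | OUT={a, d, f}
  B3: | IN={a, d, f} | OUT={a, d, f}
  B4: | IN={a, d, f} | OUT={a, c, d, f}
  B5: | IN={c, d, f} | OUT={a, d, e, f}
  B6: | IN={a, d, f} | OUT={}

Merge at B0: OUT[B0] = IN[B1] ⊔ IN[B2] = {a, d, e, f}

Answer: {a, d, e, f}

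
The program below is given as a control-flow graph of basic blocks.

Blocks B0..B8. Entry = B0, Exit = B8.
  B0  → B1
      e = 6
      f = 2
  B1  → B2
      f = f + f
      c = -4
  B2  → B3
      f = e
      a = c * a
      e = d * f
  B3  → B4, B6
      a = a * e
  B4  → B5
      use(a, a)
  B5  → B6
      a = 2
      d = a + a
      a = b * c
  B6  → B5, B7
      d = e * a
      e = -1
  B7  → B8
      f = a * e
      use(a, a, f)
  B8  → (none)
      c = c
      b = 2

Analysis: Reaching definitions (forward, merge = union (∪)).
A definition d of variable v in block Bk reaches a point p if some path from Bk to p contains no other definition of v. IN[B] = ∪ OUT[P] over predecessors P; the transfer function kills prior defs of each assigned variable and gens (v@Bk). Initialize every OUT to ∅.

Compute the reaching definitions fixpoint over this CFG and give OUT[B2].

Fixpoint table:
  B0:  IN={}  OUT={e@B0, f@B0}
  B1:  IN={e@B0, f@B0}  OUT={c@B1, e@B0, f@B1}
  B2:  IN={c@B1, e@B0, f@B1}  OUT={a@B2, c@B1, e@B2, f@B2}
  B3:  IN={a@B2, c@B1, e@B2, f@B2}  OUT={a@B3, c@B1, e@B2, f@B2}
  B4:  IN={a@B3, c@B1, e@B2, f@B2}  OUT={a@B3, c@B1, e@B2, f@B2}
  B5:  IN={a@B3, a@B5, c@B1, d@B6, e@B2, e@B6, f@B2}  OUT={a@B5, c@B1, d@B5, e@B2, e@B6, f@B2}
  B6:  IN={a@B3, a@B5, c@B1, d@B5, e@B2, e@B6, f@B2}  OUT={a@B3, a@B5, c@B1, d@B6, e@B6, f@B2}
  B7:  IN={a@B3, a@B5, c@B1, d@B6, e@B6, f@B2}  OUT={a@B3, a@B5, c@B1, d@B6, e@B6, f@B7}
  B8:  IN={a@B3, a@B5, c@B1, d@B6, e@B6, f@B7}  OUT={a@B3, a@B5, b@B8, c@B8, d@B6, e@B6, f@B7}

Merge at B2: IN[B2] = OUT[B1] = {c@B1, e@B0, f@B1}
Applying B2's transfer function to that IN value gives OUT[B2] (row B2 above).

Answer: {a@B2, c@B1, e@B2, f@B2}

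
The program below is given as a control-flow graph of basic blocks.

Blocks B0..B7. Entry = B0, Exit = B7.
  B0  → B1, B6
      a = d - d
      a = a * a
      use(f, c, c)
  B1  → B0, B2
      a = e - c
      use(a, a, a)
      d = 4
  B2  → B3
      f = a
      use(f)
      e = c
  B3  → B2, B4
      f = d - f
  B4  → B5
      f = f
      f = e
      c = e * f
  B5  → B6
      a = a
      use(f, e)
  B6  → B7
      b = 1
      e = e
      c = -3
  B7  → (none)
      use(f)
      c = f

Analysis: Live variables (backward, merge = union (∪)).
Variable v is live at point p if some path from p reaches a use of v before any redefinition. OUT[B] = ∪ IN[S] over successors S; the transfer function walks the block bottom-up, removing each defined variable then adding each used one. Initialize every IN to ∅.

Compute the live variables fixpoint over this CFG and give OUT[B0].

Answer: {c, e, f}

Derivation:
Converged values:
  B0: | IN={c, d, e, f} | OUT={c, e, f}
  B1: | IN={c, e, f} | OUT={a, c, d, e, f}
  B2: | IN={a, c, d} | OUT={a, c, d, e, f}
  B3: | IN={a, c, d, e, f} | OUT={a, c, d, e, f}
  B4: | IN={a, e, f} | OUT={a, e, f}
  B5: | IN={a, e, f} | OUT={e, f}
  B6: | IN={e, f} | OUT={f}
  B7: | IN={f} | OUT={}

Merge at B0: OUT[B0] = IN[B1] ⊔ IN[B6] = {c, e, f}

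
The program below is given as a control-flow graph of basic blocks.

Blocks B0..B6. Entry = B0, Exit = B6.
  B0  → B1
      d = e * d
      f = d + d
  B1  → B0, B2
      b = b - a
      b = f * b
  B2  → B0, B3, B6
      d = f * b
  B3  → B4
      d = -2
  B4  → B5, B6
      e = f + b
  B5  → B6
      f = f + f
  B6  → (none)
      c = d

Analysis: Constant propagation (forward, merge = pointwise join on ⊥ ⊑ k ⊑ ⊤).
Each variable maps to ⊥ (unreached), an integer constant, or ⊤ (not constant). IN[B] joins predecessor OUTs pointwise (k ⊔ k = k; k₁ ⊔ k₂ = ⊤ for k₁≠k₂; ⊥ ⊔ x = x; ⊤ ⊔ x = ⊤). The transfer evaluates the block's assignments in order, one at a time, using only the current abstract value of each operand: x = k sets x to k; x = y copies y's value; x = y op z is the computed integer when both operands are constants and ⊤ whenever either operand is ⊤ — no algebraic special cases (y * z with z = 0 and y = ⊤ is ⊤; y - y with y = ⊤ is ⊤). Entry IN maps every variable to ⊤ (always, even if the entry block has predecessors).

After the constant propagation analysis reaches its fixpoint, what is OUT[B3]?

Answer: {a: ⊤, b: ⊤, c: ⊤, d: -2, e: ⊤, f: ⊤}

Derivation:
Per-block solution:
  B0:   IN=(all ⊤)   OUT=(all ⊤)
  B1:   IN=(all ⊤)   OUT=(all ⊤)
  B2:   IN=(all ⊤)   OUT=(all ⊤)
  B3:   IN=(all ⊤)   OUT={d:-2; rest ⊤}
  B4:   IN={d:-2; rest ⊤}   OUT={d:-2; rest ⊤}
  B5:   IN={d:-2; rest ⊤}   OUT={d:-2; rest ⊤}
  B6:   IN=(all ⊤)   OUT=(all ⊤)

Merge at B3: IN[B3] = OUT[B2] = {a: ⊤, b: ⊤, c: ⊤, d: ⊤, e: ⊤, f: ⊤}
Applying B3's transfer function to that IN value gives OUT[B3] (row B3 above).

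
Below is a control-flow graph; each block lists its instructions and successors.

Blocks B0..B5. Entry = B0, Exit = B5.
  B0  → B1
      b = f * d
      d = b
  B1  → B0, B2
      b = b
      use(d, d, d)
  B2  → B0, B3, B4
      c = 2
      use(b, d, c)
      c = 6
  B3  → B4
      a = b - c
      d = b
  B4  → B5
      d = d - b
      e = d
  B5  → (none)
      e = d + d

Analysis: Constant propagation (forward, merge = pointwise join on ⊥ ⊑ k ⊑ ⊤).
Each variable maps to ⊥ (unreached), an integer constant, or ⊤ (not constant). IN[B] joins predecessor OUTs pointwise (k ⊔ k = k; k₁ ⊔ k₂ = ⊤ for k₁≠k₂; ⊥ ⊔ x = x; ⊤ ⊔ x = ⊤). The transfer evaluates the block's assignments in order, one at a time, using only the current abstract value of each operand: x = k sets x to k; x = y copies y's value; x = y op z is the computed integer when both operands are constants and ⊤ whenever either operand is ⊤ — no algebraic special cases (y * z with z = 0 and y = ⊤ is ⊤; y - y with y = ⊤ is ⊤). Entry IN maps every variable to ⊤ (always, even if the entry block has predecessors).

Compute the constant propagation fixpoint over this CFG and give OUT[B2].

Answer: {a: ⊤, b: ⊤, c: 6, d: ⊤, e: ⊤, f: ⊤}

Trace:
Fixpoint table:
  B0:   IN=(all ⊤)   OUT=(all ⊤)
  B1:   IN=(all ⊤)   OUT=(all ⊤)
  B2:   IN=(all ⊤)   OUT={c:6; rest ⊤}
  B3:   IN={c:6; rest ⊤}   OUT={c:6; rest ⊤}
  B4:   IN={c:6; rest ⊤}   OUT={c:6; rest ⊤}
  B5:   IN={c:6; rest ⊤}   OUT={c:6; rest ⊤}

Merge at B2: IN[B2] = OUT[B1] = {a: ⊤, b: ⊤, c: ⊤, d: ⊤, e: ⊤, f: ⊤}
Applying B2's transfer function to that IN value gives OUT[B2] (row B2 above).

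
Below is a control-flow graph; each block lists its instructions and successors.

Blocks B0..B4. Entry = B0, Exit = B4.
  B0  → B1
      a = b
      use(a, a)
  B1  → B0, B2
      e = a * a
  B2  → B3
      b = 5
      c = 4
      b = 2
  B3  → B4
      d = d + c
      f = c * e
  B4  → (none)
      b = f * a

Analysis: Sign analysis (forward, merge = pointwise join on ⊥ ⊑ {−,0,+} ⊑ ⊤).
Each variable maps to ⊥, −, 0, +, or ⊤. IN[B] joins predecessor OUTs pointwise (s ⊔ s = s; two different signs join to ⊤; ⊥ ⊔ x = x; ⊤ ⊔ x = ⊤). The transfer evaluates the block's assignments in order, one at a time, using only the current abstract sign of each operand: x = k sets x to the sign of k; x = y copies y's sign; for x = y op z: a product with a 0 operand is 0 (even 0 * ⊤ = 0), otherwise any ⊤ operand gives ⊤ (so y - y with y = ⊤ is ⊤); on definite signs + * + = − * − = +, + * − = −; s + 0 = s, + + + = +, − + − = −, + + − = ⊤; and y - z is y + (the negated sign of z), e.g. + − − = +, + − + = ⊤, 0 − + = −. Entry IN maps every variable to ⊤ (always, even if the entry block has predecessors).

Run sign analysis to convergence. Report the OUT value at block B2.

Answer: {a: ⊤, b: +, c: +, d: ⊤, e: ⊤, f: ⊤}

Working:
Fixpoint table:
  B0: | IN=(all ⊤) | OUT=(all ⊤)
  B1: | IN=(all ⊤) | OUT=(all ⊤)
  B2: | IN=(all ⊤) | OUT={b:+, c:+; rest ⊤}
  B3: | IN={b:+, c:+; rest ⊤} | OUT={b:+, c:+; rest ⊤}
  B4: | IN={b:+, c:+; rest ⊤} | OUT={c:+; rest ⊤}

Merge at B2: IN[B2] = OUT[B1] = {a: ⊤, b: ⊤, c: ⊤, d: ⊤, e: ⊤, f: ⊤}
Applying B2's transfer function to that IN value gives OUT[B2] (row B2 above).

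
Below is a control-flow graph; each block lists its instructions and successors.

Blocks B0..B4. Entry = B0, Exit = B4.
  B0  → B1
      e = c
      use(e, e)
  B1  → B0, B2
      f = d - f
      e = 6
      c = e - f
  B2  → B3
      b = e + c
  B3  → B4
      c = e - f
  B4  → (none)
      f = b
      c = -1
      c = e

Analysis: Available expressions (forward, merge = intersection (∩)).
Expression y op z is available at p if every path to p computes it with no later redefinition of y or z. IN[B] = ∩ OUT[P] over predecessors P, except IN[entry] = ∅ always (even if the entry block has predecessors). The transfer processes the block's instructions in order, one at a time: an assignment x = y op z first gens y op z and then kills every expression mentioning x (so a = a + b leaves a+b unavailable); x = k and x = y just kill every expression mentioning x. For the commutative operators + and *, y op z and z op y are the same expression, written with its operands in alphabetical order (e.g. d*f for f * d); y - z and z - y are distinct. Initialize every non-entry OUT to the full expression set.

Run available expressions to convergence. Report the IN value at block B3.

Fixpoint table:
  B0: | IN={} | OUT={}
  B1: | IN={} | OUT={e-f}
  B2: | IN={e-f} | OUT={c+e, e-f}
  B3: | IN={c+e, e-f} | OUT={e-f}
  B4: | IN={e-f} | OUT={}

Merge at B3: IN[B3] = OUT[B2] = {c+e, e-f}

Answer: {c+e, e-f}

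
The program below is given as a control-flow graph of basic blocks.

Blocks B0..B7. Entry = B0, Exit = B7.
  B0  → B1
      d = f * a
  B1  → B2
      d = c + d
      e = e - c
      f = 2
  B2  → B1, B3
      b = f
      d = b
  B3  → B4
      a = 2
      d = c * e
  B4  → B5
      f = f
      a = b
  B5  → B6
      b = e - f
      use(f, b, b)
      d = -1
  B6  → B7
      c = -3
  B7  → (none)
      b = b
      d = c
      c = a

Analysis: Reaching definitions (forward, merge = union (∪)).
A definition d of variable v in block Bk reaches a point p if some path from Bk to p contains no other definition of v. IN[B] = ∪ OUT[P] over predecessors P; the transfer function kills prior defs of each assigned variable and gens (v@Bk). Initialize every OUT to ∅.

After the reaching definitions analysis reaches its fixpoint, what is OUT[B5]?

Fixpoint table:
  B0:   IN={}   OUT={d@B0}
  B1:   IN={b@B2, d@B0, d@B2, e@B1, f@B1}   OUT={b@B2, d@B1, e@B1, f@B1}
  B2:   IN={b@B2, d@B1, e@B1, f@B1}   OUT={b@B2, d@B2, e@B1, f@B1}
  B3:   IN={b@B2, d@B2, e@B1, f@B1}   OUT={a@B3, b@B2, d@B3, e@B1, f@B1}
  B4:   IN={a@B3, b@B2, d@B3, e@B1, f@B1}   OUT={a@B4, b@B2, d@B3, e@B1, f@B4}
  B5:   IN={a@B4, b@B2, d@B3, e@B1, f@B4}   OUT={a@B4, b@B5, d@B5, e@B1, f@B4}
  B6:   IN={a@B4, b@B5, d@B5, e@B1, f@B4}   OUT={a@B4, b@B5, c@B6, d@B5, e@B1, f@B4}
  B7:   IN={a@B4, b@B5, c@B6, d@B5, e@B1, f@B4}   OUT={a@B4, b@B7, c@B7, d@B7, e@B1, f@B4}

Merge at B5: IN[B5] = OUT[B4] = {a@B4, b@B2, d@B3, e@B1, f@B4}
Applying B5's transfer function to that IN value gives OUT[B5] (row B5 above).

Answer: {a@B4, b@B5, d@B5, e@B1, f@B4}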